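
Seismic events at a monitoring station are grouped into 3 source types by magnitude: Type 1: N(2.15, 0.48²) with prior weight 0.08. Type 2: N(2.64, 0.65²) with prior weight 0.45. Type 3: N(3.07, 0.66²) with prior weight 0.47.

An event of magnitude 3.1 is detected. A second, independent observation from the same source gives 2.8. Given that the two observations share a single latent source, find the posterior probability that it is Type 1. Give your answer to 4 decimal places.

Apply Bayes' rule: the posterior for each component is proportional to its prior times its likelihood at x.
Since both observations come from the same component, the likelihood for component k is f_k(x₁)·f_k(x₂).
  p_1 = [(1/(0.48·√(2π)))·exp(−(3.1−2.15)²/(2·0.48²)) = 0.831130·exp(-1.95855) = 0.117241] × [0.332255] = 0.038954
  p_2 = [(1/(0.65·√(2π)))·exp(−(3.1−2.64)²/(2·0.65²)) = 0.613757·exp(-0.25041) = 0.477797] × [0.595442] = 0.2845
  p_3 = [(1/(0.66·√(2π)))·exp(−(3.1−3.07)²/(2·0.66²)) = 0.604458·exp(-0.00103) = 0.603834] × [0.555937] = 0.335693
Unnormalised posteriors:
  P(Z=1)·p_1 = 0.08 × 0.038954 = 0.00311632
  P(Z=2)·p_2 = 0.45 × 0.2845 = 0.128025
  P(Z=3)·p_3 = 0.47 × 0.335693 = 0.157776
Sum: 0.00311632 + 0.128025 + 0.157776 = 0.288917
P(Type 1 | data) ≈ 0.0108

0.0108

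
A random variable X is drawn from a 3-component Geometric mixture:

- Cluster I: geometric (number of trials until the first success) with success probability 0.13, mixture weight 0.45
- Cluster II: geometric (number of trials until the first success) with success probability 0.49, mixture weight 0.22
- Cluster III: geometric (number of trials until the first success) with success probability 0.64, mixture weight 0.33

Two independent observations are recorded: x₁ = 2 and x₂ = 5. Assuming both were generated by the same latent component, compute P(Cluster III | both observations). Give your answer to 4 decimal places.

0.1271

By Bayes' theorem, P(k | x) = π_k f_k(x) / Σ_j π_j f_j(x).
Since both observations come from the same component, the likelihood for component k is f_k(x₁)·f_k(x₂).
  p_I = [0.1131] × [0.0744767] = 0.00842331
  p_II = [0.2499] × [0.0331495] = 0.00828406
  p_III = [0.2304] × [0.0107495] = 0.00247669
Weight by the priors:
  π_I·p_I = 0.45 × 0.00842331 = 0.00379049
  π_II·p_II = 0.22 × 0.00828406 = 0.00182249
  π_III·p_III = 0.33 × 0.00247669 = 0.000817309
Normaliser: 0.00379049 + 0.00182249 + 0.000817309 = 0.00643029
P(Cluster III | x₁,x₂) ≈ 0.1271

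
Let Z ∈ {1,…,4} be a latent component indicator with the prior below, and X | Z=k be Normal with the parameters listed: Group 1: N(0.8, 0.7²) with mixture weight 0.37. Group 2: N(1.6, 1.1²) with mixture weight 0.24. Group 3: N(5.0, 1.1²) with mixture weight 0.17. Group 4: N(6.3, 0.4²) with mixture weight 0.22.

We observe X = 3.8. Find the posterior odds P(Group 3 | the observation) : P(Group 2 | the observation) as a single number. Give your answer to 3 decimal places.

2.887

Posterior odds = (w_i f_i(x)) / (w_j f_j(x)); the normalising sum cancels.
Evaluate each component's likelihood at the observed value:
  f_1 = 5.8532e-05
  f_2 = 0.0490827
  f_3 = 0.20003
  f_4 = 3.285e-09
0.034005 / 0.0117798 ≈ 2.887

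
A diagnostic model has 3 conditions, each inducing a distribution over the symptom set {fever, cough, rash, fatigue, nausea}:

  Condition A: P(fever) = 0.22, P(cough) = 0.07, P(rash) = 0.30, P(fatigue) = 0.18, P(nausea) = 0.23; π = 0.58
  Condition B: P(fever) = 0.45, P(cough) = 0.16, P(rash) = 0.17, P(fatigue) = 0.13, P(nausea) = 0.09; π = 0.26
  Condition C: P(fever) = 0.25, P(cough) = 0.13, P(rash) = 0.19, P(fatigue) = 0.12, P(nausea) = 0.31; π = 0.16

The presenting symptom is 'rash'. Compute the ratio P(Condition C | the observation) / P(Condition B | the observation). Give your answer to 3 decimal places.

Only the two components matter; the odds are (π_i f_i(x)) / (π_j f_j(x)).
Component likelihoods at x = 'rash':
  p_A = P(rash | comp) = 0.30
  p_B = P(rash | comp) = 0.17
  p_C = P(rash | comp) = 0.19
Odds = (0.16/0.26) × (0.19/0.17) = 0.615385 × 1.11765 ≈ 0.688

0.688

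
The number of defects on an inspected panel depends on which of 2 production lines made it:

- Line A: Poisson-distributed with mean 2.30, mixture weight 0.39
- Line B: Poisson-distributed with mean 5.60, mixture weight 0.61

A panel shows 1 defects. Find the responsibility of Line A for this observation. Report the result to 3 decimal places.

The responsibility of component k is w_k f_k(x) divided by Σ_j w_j f_j(x).
Component likelihoods at x = 1 defects:
  L_A = 0.230595
  L_B = 0.020708
Prior × likelihood for each component:
  w_A·L_A = 0.39 × 0.230595 = 0.0899322
  w_B·L_B = 0.61 × 0.020708 = 0.0126319
Evidence: 0.0899322 + 0.0126319 = 0.102564
P(Line A | data) = 0.0899322 / 0.102564 ≈ 0.877

0.877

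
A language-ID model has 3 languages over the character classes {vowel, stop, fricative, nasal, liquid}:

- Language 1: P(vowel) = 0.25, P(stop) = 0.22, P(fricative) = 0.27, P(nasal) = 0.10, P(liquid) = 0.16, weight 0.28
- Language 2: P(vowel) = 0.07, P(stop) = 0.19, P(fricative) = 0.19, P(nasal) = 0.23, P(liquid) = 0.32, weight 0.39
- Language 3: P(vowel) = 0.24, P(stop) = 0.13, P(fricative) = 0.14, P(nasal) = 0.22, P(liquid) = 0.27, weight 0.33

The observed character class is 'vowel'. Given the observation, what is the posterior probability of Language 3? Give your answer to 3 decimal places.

0.449

P(component k | x) = w_k·f_k(x) / marginal(x), where marginal(x) = Σ_j w_j·f_j(x).
Evaluate each component's likelihood at the observed value:
  L_1 = P(vowel | comp) = 0.25
  L_2 = P(vowel | comp) = 0.07
  L_3 = P(vowel | comp) = 0.24
Unnormalised posteriors:
  w_1·L_1 = 0.28 × 0.25 = 0.07
  w_2·L_2 = 0.39 × 0.07 = 0.0273
  w_3·L_3 = 0.33 × 0.24 = 0.0792
Denominator: 0.07 + 0.0273 + 0.0792 = 0.1765
P(Language 3 | data) ≈ 0.449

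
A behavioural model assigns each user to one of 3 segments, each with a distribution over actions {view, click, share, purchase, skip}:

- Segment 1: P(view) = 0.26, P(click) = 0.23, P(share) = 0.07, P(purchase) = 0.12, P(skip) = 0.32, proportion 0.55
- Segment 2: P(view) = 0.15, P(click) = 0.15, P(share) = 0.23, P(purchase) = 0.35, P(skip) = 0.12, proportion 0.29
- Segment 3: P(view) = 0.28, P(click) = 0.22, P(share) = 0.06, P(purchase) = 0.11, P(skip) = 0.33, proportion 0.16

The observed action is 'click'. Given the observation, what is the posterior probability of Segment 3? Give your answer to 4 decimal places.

0.1715

Posterior ∝ prior × likelihood, so P(k | x) ∝ w_k f_k(x); normalise over all components.
Categorical probabilities:
  f_1 = P(click | comp) = 0.23
  f_2 = P(click | comp) = 0.15
  f_3 = P(click | comp) = 0.22
Prior × likelihood for each component:
  w_1·f_1 = 0.55 × 0.23 = 0.1265
  w_2·f_2 = 0.29 × 0.15 = 0.0435
  w_3·f_3 = 0.16 × 0.22 = 0.0352
Normaliser: 0.1265 + 0.0435 + 0.0352 = 0.2052
Responsibility of Segment 3: 0.0352 / 0.2052 ≈ 0.1715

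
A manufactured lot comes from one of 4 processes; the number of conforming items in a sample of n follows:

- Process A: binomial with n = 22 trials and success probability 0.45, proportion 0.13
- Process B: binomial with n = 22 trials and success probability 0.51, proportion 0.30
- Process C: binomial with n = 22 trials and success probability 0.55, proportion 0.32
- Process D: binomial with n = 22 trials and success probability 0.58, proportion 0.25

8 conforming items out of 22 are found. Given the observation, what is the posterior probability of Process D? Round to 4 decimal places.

The responsibility of component k is P(Z=k) f_k(x) divided by Σ_j P(Z=j) f_j(x).
Evaluate each component's likelihood at the observed value:
  p_A = 0.124628
  p_B = 0.06732
  p_C = 0.0373865
  p_D = 0.0217647
Multiply by the mixture weights:
  P(Z=A)·p_A = 0.13 × 0.124628 = 0.0162016
  P(Z=B)·p_B = 0.30 × 0.06732 = 0.020196
  P(Z=C)·p_C = 0.32 × 0.0373865 = 0.0119637
  P(Z=D)·p_D = 0.25 × 0.0217647 = 0.00544116
Evidence: 0.0162016 + 0.020196 + 0.0119637 + 0.00544116 = 0.0538025
P(Process D | data) ≈ 0.1011

0.1011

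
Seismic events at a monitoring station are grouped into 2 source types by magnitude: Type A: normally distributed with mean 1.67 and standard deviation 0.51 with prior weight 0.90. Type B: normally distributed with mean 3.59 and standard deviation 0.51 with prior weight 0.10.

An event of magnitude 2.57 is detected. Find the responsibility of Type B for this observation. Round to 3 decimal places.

Apply Bayes' rule: the posterior for each component is proportional to its prior times its likelihood at x.
Normal densities:
  p_A = (1/(0.51·√(2π)))·exp(−(2.57−1.67)²/(2·0.51²)) = 0.782240·exp(-1.55709) = 0.164855
  p_B = (1/(0.51·√(2π)))·exp(−(2.57−3.59)²/(2·0.51²)) = 0.782240·exp(-2.00000) = 0.105865
Multiply by the mixture weights:
  π_A·p_A = 0.90 × 0.164855 = 0.14837
  π_B·p_B = 0.10 × 0.105865 = 0.0105865
Marginal: 0.14837 + 0.0105865 = 0.158956
So the posterior for Type B is 0.0105865 / 0.158956 ≈ 0.067.

0.067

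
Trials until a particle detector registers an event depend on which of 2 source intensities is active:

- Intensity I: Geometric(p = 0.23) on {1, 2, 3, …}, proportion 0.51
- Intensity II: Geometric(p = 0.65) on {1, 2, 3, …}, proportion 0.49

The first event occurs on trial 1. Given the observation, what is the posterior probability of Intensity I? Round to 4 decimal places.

Posterior ∝ prior × likelihood, so P(k | x) ∝ P(Z=k) f_k(x); normalise over all components.
Evaluate each component's likelihood at the observed value:
  L_I = 0.23·(1−0.23)^0 = 0.23·1 = 0.23
  L_II = 0.65·(1−0.65)^0 = 0.65·1 = 0.65
Multiply by the mixture weights:
  P(Z=I)·L_I = 0.51 × 0.23 = 0.1173
  P(Z=II)·L_II = 0.49 × 0.65 = 0.3185
Marginal: 0.1173 + 0.3185 = 0.4358
So the posterior for Intensity I is 0.1173 / 0.4358 ≈ 0.2692.

0.2692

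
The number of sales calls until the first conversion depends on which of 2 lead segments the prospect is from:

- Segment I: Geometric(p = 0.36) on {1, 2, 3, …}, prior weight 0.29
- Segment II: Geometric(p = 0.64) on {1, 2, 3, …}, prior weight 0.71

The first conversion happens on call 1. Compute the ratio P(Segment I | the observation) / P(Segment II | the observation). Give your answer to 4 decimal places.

Only the two components matter; the odds are (P(Z=i) f_i(x)) / (P(Z=j) f_j(x)).
Evaluate each component's likelihood at the observed value:
  L_I = 0.36
  L_II = 0.64
Posterior odds = (P(Z=I)·L_I) / (P(Z=II)·L_II) = (0.29·0.36) / (0.71·0.64) = 0.1044 / 0.4544 ≈ 0.2298

0.2298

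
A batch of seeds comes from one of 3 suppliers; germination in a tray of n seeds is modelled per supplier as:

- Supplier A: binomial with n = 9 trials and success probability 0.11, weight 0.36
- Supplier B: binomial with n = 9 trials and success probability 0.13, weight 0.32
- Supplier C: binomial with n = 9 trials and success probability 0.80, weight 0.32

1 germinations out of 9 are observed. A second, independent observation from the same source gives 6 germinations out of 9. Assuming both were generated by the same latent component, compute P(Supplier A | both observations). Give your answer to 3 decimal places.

0.303

Apply Bayes' rule: the posterior for each component is proportional to its prior times its likelihood at x.
Since both observations come from the same component, the likelihood for component k is f_k(x₁)·f_k(x₂).
  f_A = [C(9,1)·0.11^1·0.89^8 = 9·0.11·0.393659 = 0.389722] × [0.000104907] = 4.08847e-05
  f_B = [C(9,1)·0.13^1·0.87^8 = 9·0.13·0.328212 = 0.384008] × [0.000266991] = 0.000102527
  f_C = [C(9,1)·0.80^1·0.20^8 = 9·0.8·2.56e-06 = 1.8432e-05] × [0.176161] = 3.247e-06
Unnormalised posteriors:
  π_A·f_A = 0.36 × 4.08847e-05 = 1.47185e-05
  π_B·f_B = 0.32 × 0.000102527 = 3.28085e-05
  π_C·f_C = 0.32 × 3.247e-06 = 1.03904e-06
Sum: 1.47185e-05 + 3.28085e-05 + 1.03904e-06 = 4.85661e-05
P(Supplier A | data) = 1.47185e-05 / 4.85661e-05 ≈ 0.303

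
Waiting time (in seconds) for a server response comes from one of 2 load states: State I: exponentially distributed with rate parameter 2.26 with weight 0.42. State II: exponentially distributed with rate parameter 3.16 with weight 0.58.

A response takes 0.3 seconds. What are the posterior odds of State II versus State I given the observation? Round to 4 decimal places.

Since P(k|x) ∝ P(Z=k) f_k(x), the posterior odds are P(Z=i) f_i(x) / (P(Z=j) f_j(x)).
Component likelihoods at x = 0.3 seconds:
  f_I = 1.14725
  f_II = 1.22455
Posterior odds = (P(Z=II)·f_II) / (P(Z=I)·f_I) = (0.58·1.22455) / (0.42·1.14725) = 0.710238 / 0.481844 ≈ 1.4740

1.4740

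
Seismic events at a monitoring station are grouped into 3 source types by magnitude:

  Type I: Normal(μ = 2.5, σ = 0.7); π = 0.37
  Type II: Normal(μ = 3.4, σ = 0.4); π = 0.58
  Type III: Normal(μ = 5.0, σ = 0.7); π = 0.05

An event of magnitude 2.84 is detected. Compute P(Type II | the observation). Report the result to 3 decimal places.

0.536

P(component k | x) = P(Z=k)·f_k(x) / marginal(x), where marginal(x) = Σ_j P(Z=j)·f_j(x).
Evaluate each component's likelihood at the observed value:
  p_I = (1/(0.7·√(2π)))·exp(−(2.84−2.5)²/(2·0.7²)) = 0.569918·exp(-0.11796) = 0.506504
  p_II = (1/(0.4·√(2π)))·exp(−(2.84−3.4)²/(2·0.4²)) = 0.997356·exp(-0.98000) = 0.374319
  p_III = (1/(0.7·√(2π)))·exp(−(2.84−5.0)²/(2·0.7²)) = 0.569918·exp(-4.76082) = 0.00487771
Weight by the priors:
  P(Z=I)·p_I = 0.37 × 0.506504 = 0.187407
  P(Z=II)·p_II = 0.58 × 0.374319 = 0.217105
  P(Z=III)·p_III = 0.05 × 0.00487771 = 0.000243885
Normaliser: 0.187407 + 0.217105 + 0.000243885 = 0.404755
P(Type II | data) ≈ 0.536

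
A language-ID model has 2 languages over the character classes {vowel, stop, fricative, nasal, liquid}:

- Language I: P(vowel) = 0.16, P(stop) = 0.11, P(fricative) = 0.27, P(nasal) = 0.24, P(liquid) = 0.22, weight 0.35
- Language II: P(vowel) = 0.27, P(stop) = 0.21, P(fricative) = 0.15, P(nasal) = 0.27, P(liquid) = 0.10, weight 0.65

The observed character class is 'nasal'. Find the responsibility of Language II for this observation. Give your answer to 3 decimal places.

The responsibility of component k is π_k f_k(x) divided by Σ_j π_j f_j(x).
Evaluate each component's likelihood at the observed value:
  L_I = 0.24
  L_II = 0.27
Weight by the priors:
  π_I·L_I = 0.35 × 0.24 = 0.084
  π_II·L_II = 0.65 × 0.27 = 0.1755
Sum: 0.084 + 0.1755 = 0.2595
P(Language II | the observation) ≈ 0.676

0.676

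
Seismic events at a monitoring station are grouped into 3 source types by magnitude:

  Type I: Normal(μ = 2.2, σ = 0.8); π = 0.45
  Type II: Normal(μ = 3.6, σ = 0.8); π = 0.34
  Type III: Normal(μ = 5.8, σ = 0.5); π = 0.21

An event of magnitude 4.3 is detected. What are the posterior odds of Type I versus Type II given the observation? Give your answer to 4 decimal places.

Only the two components matter; the odds are (w_i f_i(x)) / (w_j f_j(x)).
Component likelihoods at x = 4.3:
  L_I = 0.0159052
  L_II = 0.340069
  L_III = 0.0088637
0.00715735 / 0.115623 ≈ 0.0619

0.0619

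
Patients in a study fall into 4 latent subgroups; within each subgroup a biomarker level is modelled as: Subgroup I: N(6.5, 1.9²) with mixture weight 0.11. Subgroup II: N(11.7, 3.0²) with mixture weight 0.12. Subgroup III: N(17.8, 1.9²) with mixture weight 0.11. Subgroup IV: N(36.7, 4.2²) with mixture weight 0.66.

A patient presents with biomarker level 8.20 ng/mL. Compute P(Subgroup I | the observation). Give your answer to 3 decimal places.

0.657

The responsibility of component k is w_k f_k(x) divided by Σ_j w_j f_j(x).
Normal densities:
  L_I = (1/(1.9·√(2π)))·exp(−(8.20−6.5)²/(2·1.9²)) = 0.209970·exp(-0.40028) = 0.140708
  L_II = (1/(3.0·√(2π)))·exp(−(8.20−11.7)²/(2·3.0²)) = 0.132981·exp(-0.68056) = 0.0673329
  L_III = (1/(1.9·√(2π)))·exp(−(8.20−17.8)²/(2·1.9²)) = 0.209970·exp(-12.76454) = 6.00601e-07
  L_IV = (1/(4.2·√(2π)))·exp(−(8.20−36.7)²/(2·4.2²)) = 0.094986·exp(-23.02296) = 9.52613e-12
Prior × likelihood for each component:
  w_I·L_I = 0.11 × 0.140708 = 0.0154779
  w_II·L_II = 0.12 × 0.0673329 = 0.00807995
  w_III·L_III = 0.11 × 6.00601e-07 = 6.60661e-08
  w_IV·L_IV = 0.66 × 9.52613e-12 = 6.28725e-12
Sum: 0.0154779 + 0.00807995 + 6.60661e-08 + 6.28725e-12 = 0.0235579
Responsibility of Subgroup I: 0.0154779 / 0.0235579 ≈ 0.657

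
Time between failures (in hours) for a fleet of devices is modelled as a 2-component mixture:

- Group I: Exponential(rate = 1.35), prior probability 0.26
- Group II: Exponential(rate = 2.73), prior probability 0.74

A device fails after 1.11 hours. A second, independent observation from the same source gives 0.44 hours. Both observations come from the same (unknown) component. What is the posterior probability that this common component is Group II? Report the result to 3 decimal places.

P(component k | x) = w_k·f_k(x) / marginal(x), where marginal(x) = Σ_j w_j·f_j(x).
Since both observations come from the same component, the likelihood for component k is f_k(x₁)·f_k(x₂).
  L_I = [1.35·e^(−1.35·1.11) = 1.35·e^(−1.4985) = 0.301678] × [0.745354] = 0.224857
  L_II = [2.73·e^(−2.73·1.11) = 2.73·e^(−3.0303) = 0.131862] × [0.821274] = 0.108295
Prior × likelihood for each component:
  w_I·L_I = 0.26 × 0.224857 = 0.0584628
  w_II·L_II = 0.74 × 0.108295 = 0.0801383
Denominator: 0.0584628 + 0.0801383 = 0.138601
So the posterior for Group II is 0.0801383 / 0.138601 ≈ 0.578.

0.578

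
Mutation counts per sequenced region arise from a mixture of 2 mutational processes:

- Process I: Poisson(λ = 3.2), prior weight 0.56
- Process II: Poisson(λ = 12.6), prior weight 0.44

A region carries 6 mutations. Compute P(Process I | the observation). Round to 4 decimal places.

The responsibility of component k is π_k f_k(x) divided by Σ_j π_j f_j(x).
Poisson probabilities:
  p_I = e^(−3.2)·3.2^6/6! = 0.060789
  p_II = e^(−12.6)·12.6^6/6! = 0.0187405
Prior × likelihood for each component:
  π_I·p_I = 0.56 × 0.060789 = 0.0340418
  π_II·p_II = 0.44 × 0.0187405 = 0.0082458
Denominator: 0.0340418 + 0.0082458 = 0.0422876
So the posterior for Process I is 0.0340418 / 0.0422876 ≈ 0.8050.

0.8050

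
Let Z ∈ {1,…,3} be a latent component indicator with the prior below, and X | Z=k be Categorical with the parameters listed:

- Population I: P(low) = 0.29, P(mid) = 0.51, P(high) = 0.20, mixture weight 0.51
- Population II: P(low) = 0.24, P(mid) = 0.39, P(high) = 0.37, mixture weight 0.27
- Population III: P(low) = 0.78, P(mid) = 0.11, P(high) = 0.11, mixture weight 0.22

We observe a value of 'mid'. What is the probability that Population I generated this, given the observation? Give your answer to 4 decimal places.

0.6676

P(component k | x) = π_k·f_k(x) / marginal(x), where marginal(x) = Σ_j π_j·f_j(x).
Evaluate each component's likelihood at the observed value:
  f_I = 0.51
  f_II = 0.39
  f_III = 0.11
Weight by the priors:
  π_I·f_I = 0.51 × 0.51 = 0.2601
  π_II·f_II = 0.27 × 0.39 = 0.1053
  π_III·f_III = 0.22 × 0.11 = 0.0242
Marginal: 0.2601 + 0.1053 + 0.0242 = 0.3896
P(Population I | 'mid') ≈ 0.6676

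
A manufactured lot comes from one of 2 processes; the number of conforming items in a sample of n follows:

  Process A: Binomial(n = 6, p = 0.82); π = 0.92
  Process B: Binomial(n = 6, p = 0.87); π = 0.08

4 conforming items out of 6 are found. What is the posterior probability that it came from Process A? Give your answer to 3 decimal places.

The responsibility of component k is π_k f_k(x) divided by Σ_j π_j f_j(x).
Binomial probabilities:
  L_A = 0.219731
  L_B = 0.14523
Multiply by the mixture weights:
  π_A·L_A = 0.92 × 0.219731 = 0.202153
  π_B·L_B = 0.08 × 0.14523 = 0.0116184
Denominator: 0.202153 + 0.0116184 = 0.213771
So the posterior for Process A is 0.202153 / 0.213771 ≈ 0.946.

0.946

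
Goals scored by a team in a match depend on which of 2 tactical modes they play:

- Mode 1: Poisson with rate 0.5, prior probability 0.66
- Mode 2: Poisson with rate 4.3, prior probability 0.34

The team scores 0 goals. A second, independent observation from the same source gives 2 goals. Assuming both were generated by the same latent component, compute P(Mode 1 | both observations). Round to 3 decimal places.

The responsibility of component k is w_k f_k(x) divided by Σ_j w_j f_j(x).
Since both observations come from the same component, the likelihood for component k is f_k(x₁)·f_k(x₂).
  L_1 = [0.606531] × [0.0758163] = 0.0459849
  L_2 = [0.0135686] × [0.125441] = 0.00170206
Unnormalised posteriors:
  w_1·L_1 = 0.66 × 0.0459849 = 0.0303501
  w_2·L_2 = 0.34 × 0.00170206 = 0.0005787
Sum: 0.0303501 + 0.0005787 = 0.0309288
P(Mode 1 | data) = 0.0303501 / 0.0309288 ≈ 0.981

0.981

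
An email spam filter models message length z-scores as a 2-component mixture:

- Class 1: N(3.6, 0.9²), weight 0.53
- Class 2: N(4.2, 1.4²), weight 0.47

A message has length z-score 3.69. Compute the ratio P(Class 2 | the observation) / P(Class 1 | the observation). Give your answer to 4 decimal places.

0.5362

Posterior odds = (π_i f_i(x)) / (π_j f_j(x)); the normalising sum cancels.
Evaluate each component's likelihood at the observed value:
  f_1 = (1/(0.9·√(2π)))·exp(−(3.69−3.6)²/(2·0.9²)) = 0.443269·exp(-0.00500) = 0.441058
  f_2 = (1/(1.4·√(2π)))·exp(−(3.69−4.2)²/(2·1.4²)) = 0.284959·exp(-0.06635) = 0.266665
0.125332 / 0.233761 ≈ 0.5362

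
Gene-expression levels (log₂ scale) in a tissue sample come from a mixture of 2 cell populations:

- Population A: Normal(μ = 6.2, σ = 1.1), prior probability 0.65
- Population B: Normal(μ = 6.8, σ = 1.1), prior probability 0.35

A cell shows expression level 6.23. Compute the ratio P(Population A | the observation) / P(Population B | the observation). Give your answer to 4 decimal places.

Posterior odds = (P(Z=i) f_i(x)) / (P(Z=j) f_j(x)); the normalising sum cancels.
Normal densities:
  L_A = 0.36254
  L_B = 0.317111
Posterior odds = (P(Z=A)·L_A) / (P(Z=B)·L_B) = (0.65·0.36254) / (0.35·0.317111) = 0.235651 / 0.110989 ≈ 2.1232

2.1232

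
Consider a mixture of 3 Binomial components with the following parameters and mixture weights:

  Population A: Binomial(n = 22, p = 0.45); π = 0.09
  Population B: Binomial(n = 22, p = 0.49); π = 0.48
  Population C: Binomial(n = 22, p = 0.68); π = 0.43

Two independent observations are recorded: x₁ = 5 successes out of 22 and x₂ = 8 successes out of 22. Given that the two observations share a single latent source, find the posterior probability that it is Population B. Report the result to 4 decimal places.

0.6083

Apply Bayes' rule: the posterior for each component is proportional to its prior times its likelihood at x.
Since both observations come from the same component, the likelihood for component k is f_k(x₁)·f_k(x₂).
  p_A = [C(22,5)·0.45^5·0.55^17 = 26334·0.0184528·3.85625e-05 = 0.0187389] × [0.124628] = 0.0023354
  p_B = [C(22,5)·0.49^5·0.51^17 = 26334·0.0282475·1.0683e-05 = 0.00794676] × [0.0855833] = 0.00068011
  p_C = [C(22,5)·0.68^5·0.32^17 = 26334·0.145393·3.86856e-09 = 1.48119e-05] × [0.00172587] = 2.55635e-08
Prior × likelihood for each component:
  π_A·p_A = 0.09 × 0.0023354 = 0.000210186
  π_B·p_B = 0.48 × 0.00068011 = 0.000326453
  π_C·p_C = 0.43 × 2.55635e-08 = 1.09923e-08
Denominator: 0.000210186 + 0.000326453 + 1.09923e-08 = 0.000536649
P(Population B | x₁,x₂) ≈ 0.6083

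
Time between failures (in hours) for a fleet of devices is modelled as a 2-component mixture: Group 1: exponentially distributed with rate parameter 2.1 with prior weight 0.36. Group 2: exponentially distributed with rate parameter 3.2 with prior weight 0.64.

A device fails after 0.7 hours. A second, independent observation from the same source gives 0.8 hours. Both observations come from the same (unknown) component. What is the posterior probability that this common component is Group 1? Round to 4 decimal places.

The responsibility of component k is w_k f_k(x) divided by Σ_j w_j f_j(x).
Since both observations come from the same component, the likelihood for component k is f_k(x₁)·f_k(x₂).
  p_1 = [0.482844] × [0.391385] = 0.188978
  p_2 = [0.340667] × [0.247375] = 0.0842726
Multiply by the mixture weights:
  w_1·p_1 = 0.36 × 0.188978 = 0.068032
  w_2·p_2 = 0.64 × 0.0842726 = 0.0539345
Sum: 0.068032 + 0.0539345 = 0.121967
P(Group 1 | x₁,x₂) ≈ 0.5578

0.5578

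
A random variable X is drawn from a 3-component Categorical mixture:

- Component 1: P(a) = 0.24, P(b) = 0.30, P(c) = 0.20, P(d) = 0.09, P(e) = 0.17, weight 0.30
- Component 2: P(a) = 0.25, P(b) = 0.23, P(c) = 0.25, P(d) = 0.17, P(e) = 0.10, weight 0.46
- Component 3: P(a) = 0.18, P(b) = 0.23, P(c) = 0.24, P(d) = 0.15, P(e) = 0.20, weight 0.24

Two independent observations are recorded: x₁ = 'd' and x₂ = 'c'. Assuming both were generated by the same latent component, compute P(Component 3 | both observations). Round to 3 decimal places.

0.257

By Bayes' theorem, P(k | x) = P(Z=k) f_k(x) / Σ_j P(Z=j) f_j(x).
Since both observations come from the same component, the likelihood for component k is f_k(x₁)·f_k(x₂).
  f_1 = [P(d | comp) = 0.09] × [0.2] = 0.018
  f_2 = [P(d | comp) = 0.17] × [0.25] = 0.0425
  f_3 = [P(d | comp) = 0.15] × [0.24] = 0.036
Multiply by the mixture weights:
  P(Z=1)·f_1 = 0.30 × 0.018 = 0.0054
  P(Z=2)·f_2 = 0.46 × 0.0425 = 0.01955
  P(Z=3)·f_3 = 0.24 × 0.036 = 0.00864
Marginal: 0.0054 + 0.01955 + 0.00864 = 0.03359
Responsibility of Component 3: 0.00864 / 0.03359 ≈ 0.257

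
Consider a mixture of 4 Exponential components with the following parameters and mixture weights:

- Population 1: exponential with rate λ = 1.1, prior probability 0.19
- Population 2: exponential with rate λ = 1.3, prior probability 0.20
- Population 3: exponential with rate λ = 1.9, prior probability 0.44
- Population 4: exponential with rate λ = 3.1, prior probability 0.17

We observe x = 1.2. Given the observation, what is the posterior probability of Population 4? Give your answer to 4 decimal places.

Apply Bayes' rule: the posterior for each component is proportional to its prior times its likelihood at x.
Exponential densities:
  f_1 = 0.293849
  f_2 = 0.273177
  f_3 = 0.19434
  f_4 = 0.0751253
Weight by the priors:
  π_1·f_1 = 0.19 × 0.293849 = 0.0558313
  π_2·f_2 = 0.20 × 0.273177 = 0.0546354
  π_3·f_3 = 0.44 × 0.19434 = 0.0855096
  π_4·f_4 = 0.17 × 0.0751253 = 0.0127713
Marginal: 0.0558313 + 0.0546354 + 0.0855096 + 0.0127713 = 0.208748
Responsibility of Population 4: 0.0127713 / 0.208748 ≈ 0.0612

0.0612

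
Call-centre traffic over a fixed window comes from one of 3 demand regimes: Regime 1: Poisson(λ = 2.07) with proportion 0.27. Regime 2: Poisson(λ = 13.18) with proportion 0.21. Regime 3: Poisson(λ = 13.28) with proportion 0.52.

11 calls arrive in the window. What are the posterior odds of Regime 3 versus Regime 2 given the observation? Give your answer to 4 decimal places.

Only the two components matter; the odds are (π_i f_i(x)) / (π_j f_j(x)).
Component likelihoods at x = 11 calls:
  f_1 = 9.4521e-06
  f_2 = 0.0986081
  f_3 = 0.09696
Odds = (0.52/0.21) × (0.09696/0.0986081) = 2.47619 × 0.983286 ≈ 2.4348

2.4348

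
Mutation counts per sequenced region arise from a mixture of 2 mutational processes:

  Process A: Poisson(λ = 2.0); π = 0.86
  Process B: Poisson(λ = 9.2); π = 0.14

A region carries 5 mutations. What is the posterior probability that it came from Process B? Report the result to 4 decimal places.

0.2002

P(component k | x) = π_k·f_k(x) / marginal(x), where marginal(x) = Σ_j π_j·f_j(x).
Component likelihoods at x = 5 mutations:
  p_A = 0.0360894
  p_B = 0.0554943
Unnormalised posteriors:
  π_A·p_A = 0.86 × 0.0360894 = 0.0310369
  π_B·p_B = 0.14 × 0.0554943 = 0.00776921
Evidence: 0.0310369 + 0.00776921 = 0.0388061
P(Process B | data) ≈ 0.2002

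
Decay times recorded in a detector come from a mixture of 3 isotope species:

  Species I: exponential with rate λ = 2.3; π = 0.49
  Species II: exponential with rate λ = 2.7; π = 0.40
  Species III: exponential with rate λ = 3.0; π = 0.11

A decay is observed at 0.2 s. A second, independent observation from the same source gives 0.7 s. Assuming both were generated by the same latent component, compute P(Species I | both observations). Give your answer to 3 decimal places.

The responsibility of component k is P(Z=k) f_k(x) divided by Σ_j P(Z=j) f_j(x).
Since both observations come from the same component, the likelihood for component k is f_k(x₁)·f_k(x₂).
  p_I = [2.3·e^(−2.3·0.2) = 2.3·e^(−0.4600) = 1.45195] × [0.459742] = 0.667523
  p_II = [2.7·e^(−2.7·0.2) = 2.7·e^(−0.5400) = 1.57342] × [0.407894] = 0.641789
  p_III = [3.0·e^(−3.0·0.2) = 3.0·e^(−0.6000) = 1.64643] × [0.367369] = 0.60485
Unnormalised posteriors:
  P(Z=I)·p_I = 0.49 × 0.667523 = 0.327086
  P(Z=II)·p_II = 0.40 × 0.641789 = 0.256715
  P(Z=III)·p_III = 0.11 × 0.60485 = 0.0665335
Marginal: 0.327086 + 0.256715 + 0.0665335 = 0.650335
Responsibility of Species I: 0.327086 / 0.650335 ≈ 0.503

0.503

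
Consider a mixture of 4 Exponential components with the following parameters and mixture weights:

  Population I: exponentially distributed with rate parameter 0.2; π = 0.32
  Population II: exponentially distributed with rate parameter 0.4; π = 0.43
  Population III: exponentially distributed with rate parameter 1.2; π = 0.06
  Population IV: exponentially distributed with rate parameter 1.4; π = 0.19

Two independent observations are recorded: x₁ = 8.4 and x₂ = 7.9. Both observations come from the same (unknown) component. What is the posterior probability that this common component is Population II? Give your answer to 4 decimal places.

0.1710

By Bayes' theorem, P(k | x) = P(Z=k) f_k(x) / Σ_j P(Z=j) f_j(x).
Since both observations come from the same component, the likelihood for component k is f_k(x₁)·f_k(x₂).
  f_I = [0.2·e^(−0.2·8.4) = 0.2·e^(−1.6800) = 0.0372748] × [0.041195] = 0.00153554
  f_II = [0.4·e^(−0.4·8.4) = 0.4·e^(−3.3600) = 0.0138941] × [0.0169703] = 0.000235787
  f_III = [1.2·e^(−1.2·8.4) = 1.2·e^(−10.0800) = 5.02913e-05] × [9.16367e-05] = 4.60853e-09
  f_IV = [1.4·e^(−1.4·8.4) = 1.4·e^(−11.7600) = 1.09352e-05] × [2.20207e-05] = 2.408e-10
Prior × likelihood for each component:
  P(Z=I)·f_I = 0.32 × 0.00153554 = 0.000491371
  P(Z=II)·f_II = 0.43 × 0.000235787 = 0.000101388
  P(Z=III)·f_III = 0.06 × 4.60853e-09 = 2.76512e-10
  P(Z=IV)·f_IV = 0.19 × 2.408e-10 = 4.57519e-11
Normaliser: 0.000491371 + 0.000101388 + 2.76512e-10 + 4.57519e-11 = 0.00059276
So the posterior for Population II is 0.000101388 / 0.00059276 ≈ 0.1710.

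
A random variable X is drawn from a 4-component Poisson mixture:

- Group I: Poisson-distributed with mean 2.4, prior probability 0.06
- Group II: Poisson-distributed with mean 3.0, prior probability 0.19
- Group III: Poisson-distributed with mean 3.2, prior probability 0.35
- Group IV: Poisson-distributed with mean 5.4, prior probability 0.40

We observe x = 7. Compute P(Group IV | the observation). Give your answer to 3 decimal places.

Apply Bayes' rule: the posterior for each component is proportional to its prior times its likelihood at x.
Component likelihoods at x = 7:
  L_I = e^(−2.4)·2.4^7/7! = 0.00825546
  L_II = e^(−3.0)·3.0^7/7! = 0.021604
  L_III = e^(−3.2)·3.2^7/7! = 0.0277893
  L_IV = e^(−5.4)·5.4^7/7! = 0.119987
Prior × likelihood for each component:
  π_I·L_I = 0.06 × 0.00825546 = 0.000495328
  π_II·L_II = 0.19 × 0.021604 = 0.00410477
  π_III·L_III = 0.35 × 0.0277893 = 0.00972624
  π_IV·L_IV = 0.40 × 0.119987 = 0.047995
Denominator: 0.000495328 + 0.00410477 + 0.00972624 + 0.047995 = 0.0623213
P(Group IV | 7) = 0.047995 / 0.0623213 ≈ 0.770

0.770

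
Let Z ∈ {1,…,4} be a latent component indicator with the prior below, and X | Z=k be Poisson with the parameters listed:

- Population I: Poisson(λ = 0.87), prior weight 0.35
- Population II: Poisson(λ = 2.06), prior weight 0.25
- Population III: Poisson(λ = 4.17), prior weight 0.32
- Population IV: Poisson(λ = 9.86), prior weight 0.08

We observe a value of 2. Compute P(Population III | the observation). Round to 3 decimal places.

By Bayes' theorem, P(k | x) = w_k f_k(x) / Σ_j w_j f_j(x).
Component likelihoods at x = 2:
  f_I = e^(−0.87)·0.87^2/2! = 0.158552
  f_II = e^(−2.06)·2.06^2/2! = 0.270432
  f_III = e^(−4.17)·4.17^2/2! = 0.134349
  f_IV = e^(−9.86)·9.86^2/2! = 0.00253852
Weight by the priors:
  w_I·f_I = 0.35 × 0.158552 = 0.0554933
  w_II·f_II = 0.25 × 0.270432 = 0.067608
  w_III·f_III = 0.32 × 0.134349 = 0.0429916
  w_IV·f_IV = 0.08 × 0.00253852 = 0.000203081
Normaliser: 0.0554933 + 0.067608 + 0.0429916 + 0.000203081 = 0.166296
So the posterior for Population III is 0.0429916 / 0.166296 ≈ 0.259.

0.259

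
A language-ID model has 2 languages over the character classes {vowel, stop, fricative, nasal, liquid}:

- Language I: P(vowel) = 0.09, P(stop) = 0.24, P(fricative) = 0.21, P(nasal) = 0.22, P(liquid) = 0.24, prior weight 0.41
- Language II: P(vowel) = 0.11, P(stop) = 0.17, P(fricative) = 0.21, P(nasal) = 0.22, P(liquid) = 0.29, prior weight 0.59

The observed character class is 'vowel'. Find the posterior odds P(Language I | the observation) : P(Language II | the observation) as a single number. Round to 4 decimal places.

0.5686

The posterior odds equal the prior odds times the likelihood ratio: (π_i/π_j)·(f_i(x)/f_j(x)).
Categorical probabilities:
  L_I = 0.09
  L_II = 0.11
Odds = (0.41/0.59) × (0.09/0.11) = 0.694915 × 0.818182 ≈ 0.5686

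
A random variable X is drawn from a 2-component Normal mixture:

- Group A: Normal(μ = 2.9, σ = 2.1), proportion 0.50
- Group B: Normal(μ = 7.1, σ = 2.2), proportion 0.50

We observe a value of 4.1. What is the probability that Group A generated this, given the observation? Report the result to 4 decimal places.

0.6927

P(component k | x) = π_k·f_k(x) / marginal(x), where marginal(x) = Σ_j π_j·f_j(x).
Evaluate each component's likelihood at the observed value:
  p_A = 0.161356
  p_B = 0.0715651
Multiply by the mixture weights:
  π_A·p_A = 0.50 × 0.161356 = 0.0806781
  π_B·p_B = 0.50 × 0.0715651 = 0.0357825
Normaliser: 0.0806781 + 0.0357825 = 0.116461
Responsibility of Group A: 0.0806781 / 0.116461 ≈ 0.6927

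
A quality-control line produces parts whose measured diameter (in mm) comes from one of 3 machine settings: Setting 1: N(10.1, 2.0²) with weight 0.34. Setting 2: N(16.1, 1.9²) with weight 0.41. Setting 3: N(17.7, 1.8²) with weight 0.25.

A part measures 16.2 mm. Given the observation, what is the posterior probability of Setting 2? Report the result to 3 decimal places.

By Bayes' theorem, P(k | x) = π_k f_k(x) / Σ_j π_j f_j(x).
Normal densities:
  p_1 = (1/(2.0·√(2π)))·exp(−(16.2−10.1)²/(2·2.0²)) = 0.199471·exp(-4.65125) = 0.00190488
  p_2 = (1/(1.9·√(2π)))·exp(−(16.2−16.1)²/(2·1.9²)) = 0.209970·exp(-0.00139) = 0.209679
  p_3 = (1/(1.8·√(2π)))·exp(−(16.2−17.7)²/(2·1.8²)) = 0.221635·exp(-0.34722) = 0.156618
Prior × likelihood for each component:
  π_1·p_1 = 0.34 × 0.00190488 = 0.00064766
  π_2·p_2 = 0.41 × 0.209679 = 0.0859684
  π_3·p_3 = 0.25 × 0.156618 = 0.0391544
Denominator: 0.00064766 + 0.0859684 + 0.0391544 = 0.12577
So the posterior for Setting 2 is 0.0859684 / 0.12577 ≈ 0.684.

0.684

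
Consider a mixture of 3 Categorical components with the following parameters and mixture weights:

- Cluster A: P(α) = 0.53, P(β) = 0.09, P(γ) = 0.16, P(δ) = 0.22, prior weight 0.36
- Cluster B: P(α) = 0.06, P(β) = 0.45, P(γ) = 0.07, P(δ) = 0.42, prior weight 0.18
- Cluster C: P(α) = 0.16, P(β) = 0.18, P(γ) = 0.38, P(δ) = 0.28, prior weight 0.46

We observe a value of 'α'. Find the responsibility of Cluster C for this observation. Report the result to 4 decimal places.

The responsibility of component k is P(Z=k) f_k(x) divided by Σ_j P(Z=j) f_j(x).
Evaluate each component's likelihood at the observed value:
  L_A = 0.53
  L_B = 0.06
  L_C = 0.16
Weight by the priors:
  P(Z=A)·L_A = 0.36 × 0.53 = 0.1908
  P(Z=B)·L_B = 0.18 × 0.06 = 0.0108
  P(Z=C)·L_C = 0.46 × 0.16 = 0.0736
Denominator: 0.1908 + 0.0108 + 0.0736 = 0.2752
So the posterior for Cluster C is 0.0736 / 0.2752 ≈ 0.2674.

0.2674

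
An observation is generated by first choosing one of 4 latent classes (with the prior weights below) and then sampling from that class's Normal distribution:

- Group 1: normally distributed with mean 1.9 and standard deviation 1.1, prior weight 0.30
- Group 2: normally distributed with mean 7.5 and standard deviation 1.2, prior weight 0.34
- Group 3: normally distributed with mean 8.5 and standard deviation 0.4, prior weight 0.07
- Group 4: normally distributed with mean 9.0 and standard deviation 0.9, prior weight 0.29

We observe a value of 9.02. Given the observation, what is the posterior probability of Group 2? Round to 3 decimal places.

P(component k | x) = P(Z=k)·f_k(x) / marginal(x), where marginal(x) = Σ_j P(Z=j)·f_j(x).
Normal densities:
  f_1 = (1/(1.1·√(2π)))·exp(−(9.02−1.9)²/(2·1.1²)) = 0.362675·exp(-20.94810) = 2.8965e-10
  f_2 = (1/(1.2·√(2π)))·exp(−(9.02−7.5)²/(2·1.2²)) = 0.332452·exp(-0.80222) = 0.149049
  f_3 = (1/(0.4·√(2π)))·exp(−(9.02−8.5)²/(2·0.4²)) = 0.997356·exp(-0.84500) = 0.428421
  f_4 = (1/(0.9·√(2π)))·exp(−(9.02−9.0)²/(2·0.9²)) = 0.443269·exp(-0.00025) = 0.44316
Weight by the priors:
  P(Z=1)·f_1 = 0.30 × 2.8965e-10 = 8.6895e-11
  P(Z=2)·f_2 = 0.34 × 0.149049 = 0.0506766
  P(Z=3)·f_3 = 0.07 × 0.428421 = 0.0299895
  P(Z=4)·f_4 = 0.29 × 0.44316 = 0.128516
Marginal: 8.6895e-11 + 0.0506766 + 0.0299895 + 0.128516 = 0.209182
Responsibility of Group 2: 0.0506766 / 0.209182 ≈ 0.242

0.242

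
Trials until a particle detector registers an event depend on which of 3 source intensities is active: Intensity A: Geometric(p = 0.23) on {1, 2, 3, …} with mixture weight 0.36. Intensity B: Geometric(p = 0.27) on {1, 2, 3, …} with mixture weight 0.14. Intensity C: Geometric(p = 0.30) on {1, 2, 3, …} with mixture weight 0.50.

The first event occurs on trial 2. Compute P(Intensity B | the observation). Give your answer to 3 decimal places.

0.141

Posterior ∝ prior × likelihood, so P(k | x) ∝ π_k f_k(x); normalise over all components.
Evaluate each component's likelihood at the observed value:
  L_A = 0.23·(1−0.23)^1 = 0.23·0.77 = 0.1771
  L_B = 0.27·(1−0.27)^1 = 0.27·0.73 = 0.1971
  L_C = 0.30·(1−0.30)^1 = 0.30·0.7 = 0.21
Unnormalised posteriors:
  π_A·L_A = 0.36 × 0.1771 = 0.063756
  π_B·L_B = 0.14 × 0.1971 = 0.027594
  π_C·L_C = 0.50 × 0.21 = 0.105
Evidence: 0.063756 + 0.027594 + 0.105 = 0.19635
So the posterior for Intensity B is 0.027594 / 0.19635 ≈ 0.141.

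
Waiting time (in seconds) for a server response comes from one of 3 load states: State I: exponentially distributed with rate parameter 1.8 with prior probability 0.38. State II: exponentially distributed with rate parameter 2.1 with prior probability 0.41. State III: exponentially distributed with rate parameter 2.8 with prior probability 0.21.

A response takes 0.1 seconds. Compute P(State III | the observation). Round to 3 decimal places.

By Bayes' theorem, P(k | x) = π_k f_k(x) / Σ_j π_j f_j(x).
Evaluate each component's likelihood at the observed value:
  p_I = 1.8·e^(−1.8·0.1) = 1.8·e^(−0.1800) = 1.50349
  p_II = 2.1·e^(−2.1·0.1) = 2.1·e^(−0.2100) = 1.70223
  p_III = 2.8·e^(−2.8·0.1) = 2.8·e^(−0.2800) = 2.11619
Multiply by the mixture weights:
  π_I·p_I = 0.38 × 1.50349 = 0.571325
  π_II·p_II = 0.41 × 1.70223 = 0.697913
  π_III·p_III = 0.21 × 2.11619 = 0.444401
Normaliser: 0.571325 + 0.697913 + 0.444401 = 1.71364
So the posterior for State III is 0.444401 / 1.71364 ≈ 0.259.

0.259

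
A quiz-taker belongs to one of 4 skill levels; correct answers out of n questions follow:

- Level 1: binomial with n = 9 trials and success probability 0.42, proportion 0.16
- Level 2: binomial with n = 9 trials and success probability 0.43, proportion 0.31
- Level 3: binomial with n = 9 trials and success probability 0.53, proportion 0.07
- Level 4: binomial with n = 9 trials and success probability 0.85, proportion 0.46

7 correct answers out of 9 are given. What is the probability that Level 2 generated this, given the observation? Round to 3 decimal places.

0.070

Apply Bayes' rule: the posterior for each component is proportional to its prior times its likelihood at x.
Component likelihoods at x = 7 correct answers out of 9:
  p_1 = C(9,7)·0.42^7·0.58^2 = 36·0.00230539·0.3364 = 0.0279192
  p_2 = C(9,7)·0.43^7·0.57^2 = 36·0.00271819·0.3249 = 0.031793
  p_3 = C(9,7)·0.53^7·0.47^2 = 36·0.0117471·0.2209 = 0.0934177
  p_4 = C(9,7)·0.85^7·0.15^2 = 36·0.320577·0.0225 = 0.259667
Prior × likelihood for each component:
  P(Z=1)·p_1 = 0.16 × 0.0279192 = 0.00446708
  P(Z=2)·p_2 = 0.31 × 0.031793 = 0.00985583
  P(Z=3)·p_3 = 0.07 × 0.0934177 = 0.00653924
  P(Z=4)·p_4 = 0.46 × 0.259667 = 0.119447
Denominator: 0.00446708 + 0.00985583 + 0.00653924 + 0.119447 = 0.140309
P(Level 2 | data) = 0.00985583 / 0.140309 ≈ 0.070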